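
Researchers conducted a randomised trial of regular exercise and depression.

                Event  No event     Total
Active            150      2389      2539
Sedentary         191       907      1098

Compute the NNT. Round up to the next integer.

Risk in treated group = 150/2539 = 0.05908; risk in control = 191/1098 = 0.17395.
Absolute risk reduction = 0.17395 − 0.05908 = 0.11487
NNT = 1 / ARR = 1 / 0.11487 = 8.705 → round up → 9

9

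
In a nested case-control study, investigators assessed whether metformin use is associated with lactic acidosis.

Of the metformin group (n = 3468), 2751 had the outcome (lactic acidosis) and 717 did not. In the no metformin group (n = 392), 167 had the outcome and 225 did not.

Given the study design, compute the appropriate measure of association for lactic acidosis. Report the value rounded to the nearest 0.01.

5.17

From the description: a = 2751, b = 717, c = 167, d = 225.
This is a nested case-control study: participants were sampled on outcome status, so risks in the source population cannot be estimated directly — relative risk is not valid here. The odds ratio is the appropriate measure.
OR = (a·d)/(b·c) = (2751 × 225) / (717 × 167) = 618975 / 119739 = 5.16937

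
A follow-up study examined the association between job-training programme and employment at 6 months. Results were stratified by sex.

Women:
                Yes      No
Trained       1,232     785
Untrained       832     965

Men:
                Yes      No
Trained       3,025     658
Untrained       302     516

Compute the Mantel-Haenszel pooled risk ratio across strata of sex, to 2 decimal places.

RR_MH = Σ(aᵢ·n₀ᵢ/nᵢ) / Σ(cᵢ·n₁ᵢ/nᵢ), with n₁ᵢ = aᵢ+bᵢ (exposed), n₀ᵢ = cᵢ+dᵢ (unexposed), nᵢ = n₁ᵢ+n₀ᵢ.
Stratum 1 (Women): n₁ = 2017, n₀ = 1797, n = 3814; a·n₀/n = 1232·1797/3814 = 580.4678; c·n₁/n = 832·2017/3814 = 439.9958
Stratum 2 (Men): n₁ = 3683, n₀ = 818, n = 4501; a·n₀/n = 3025·818/4501 = 549.7556; c·n₁/n = 302·3683/4501 = 247.1153
RR_MH = (580.4678 + 549.7556) / (439.9958 + 247.1153) = 1130.2234 / 687.1111 = 1.64489

1.64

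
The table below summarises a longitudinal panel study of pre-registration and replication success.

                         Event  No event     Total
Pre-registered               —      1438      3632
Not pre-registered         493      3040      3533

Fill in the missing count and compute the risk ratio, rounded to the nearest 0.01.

4.33

The missing cell is in the exposed row: 3632 − 1438 = 2194.
So a = 2194, b = 1438, c = 493, d = 3040.
RR = [a/(a+b)] / [c/(c+d)] = (2194/3632) / (493/3533) = 0.60407/0.13954 = 4.32900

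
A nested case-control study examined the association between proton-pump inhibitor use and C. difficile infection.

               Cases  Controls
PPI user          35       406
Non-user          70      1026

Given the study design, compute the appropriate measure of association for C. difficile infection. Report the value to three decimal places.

1.264

Cells: a = 35, b = 406, c = 70, d = 1026.
This is a nested case-control study: participants were sampled on outcome status, so risks in the source population cannot be estimated directly — relative risk is not valid here. The odds ratio is the appropriate measure.
OR = (a·d)/(b·c) = (35 × 1026) / (406 × 70) = 35910 / 28420 = 1.26355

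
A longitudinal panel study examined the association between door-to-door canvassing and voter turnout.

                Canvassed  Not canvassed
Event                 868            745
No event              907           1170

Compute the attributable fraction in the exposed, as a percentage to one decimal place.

20.4

Reading the table with exposure as columns: a = 868 (Canvassed, case), b = 907 (Canvassed, non-case), c = 745 (Not canvassed, case), d = 1170.
Risk in exposed = 868/1775 = 0.48901; risk in unexposed = 745/1915 = 0.38903.
RR = 0.48901/0.38903 = 1.25700
AR% = (RR − 1)/RR × 100 = (1.25700 − 1)/1.25700 × 100 = 20.4452%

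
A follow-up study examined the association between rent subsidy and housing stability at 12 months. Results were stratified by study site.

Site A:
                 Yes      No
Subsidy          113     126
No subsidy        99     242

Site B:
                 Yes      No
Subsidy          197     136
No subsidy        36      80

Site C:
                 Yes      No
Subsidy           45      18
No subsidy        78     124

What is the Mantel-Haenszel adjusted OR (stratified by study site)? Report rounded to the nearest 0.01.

OR_MH = Σ(aᵢdᵢ/nᵢ) / Σ(bᵢcᵢ/nᵢ), where nᵢ is the stratum total.
Stratum 1 (Site A): n = 580; a·d/n = 113·242/580 = 47.1483; b·c/n = 126·99/580 = 21.5069
Stratum 2 (Site B): n = 449; a·d/n = 197·80/449 = 35.1002; b·c/n = 136·36/449 = 10.9042
Stratum 3 (Site C): n = 265; a·d/n = 45·124/265 = 21.0566; b·c/n = 18·78/265 = 5.2981
OR_MH = (47.1483 + 35.1002 + 21.0566) / (21.5069 + 10.9042 + 5.2981) = 103.3051 / 37.7092 = 2.73952

2.74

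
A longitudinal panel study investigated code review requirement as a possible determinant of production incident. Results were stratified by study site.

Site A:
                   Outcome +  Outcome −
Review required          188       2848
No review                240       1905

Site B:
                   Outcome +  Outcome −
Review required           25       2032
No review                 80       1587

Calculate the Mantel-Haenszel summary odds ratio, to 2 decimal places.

0.45

OR_MH = Σ(aᵢdᵢ/nᵢ) / Σ(bᵢcᵢ/nᵢ), where nᵢ is the stratum total.
Stratum 1 (Site A): n = 5181; a·d/n = 188·1905/5181 = 69.1257; b·c/n = 2848·240/5181 = 131.9282
Stratum 2 (Site B): n = 3724; a·d/n = 25·1587/3724 = 10.6539; b·c/n = 2032·80/3724 = 43.6520
OR_MH = (69.1257 + 10.6539) / (131.9282 + 43.6520) = 79.7795 / 175.5802 = 0.45438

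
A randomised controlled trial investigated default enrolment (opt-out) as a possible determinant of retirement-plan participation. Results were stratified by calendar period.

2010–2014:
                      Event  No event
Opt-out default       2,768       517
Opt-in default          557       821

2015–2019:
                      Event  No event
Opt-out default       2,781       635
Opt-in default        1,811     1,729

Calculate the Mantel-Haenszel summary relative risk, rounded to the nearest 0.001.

RR_MH = Σ(aᵢ·n₀ᵢ/nᵢ) / Σ(cᵢ·n₁ᵢ/nᵢ), with n₁ᵢ = aᵢ+bᵢ (exposed), n₀ᵢ = cᵢ+dᵢ (unexposed), nᵢ = n₁ᵢ+n₀ᵢ.
Stratum 1 (2010–2014): n₁ = 3285, n₀ = 1378, n = 4663; a·n₀/n = 2768·1378/4663 = 817.9936; c·n₁/n = 557·3285/4663 = 392.3965
Stratum 2 (2015–2019): n₁ = 3416, n₀ = 3540, n = 6956; a·n₀/n = 2781·3540/6956 = 1415.2875; c·n₁/n = 1811·3416/6956 = 889.3583
RR_MH = (817.9936 + 1415.2875) / (392.3965 + 889.3583) = 2233.2811 / 1281.7548 = 1.74236

1.742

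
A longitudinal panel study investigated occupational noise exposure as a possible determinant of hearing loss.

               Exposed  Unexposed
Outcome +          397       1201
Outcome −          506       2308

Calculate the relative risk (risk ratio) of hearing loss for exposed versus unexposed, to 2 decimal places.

1.28

Reading the table with exposure as columns: a = 397 (Exposed, case), b = 506 (Exposed, non-case), c = 1201 (Unexposed, case), d = 2308.
Risk in exposed = 397/903 = 0.43965; risk in unexposed = 1201/3509 = 0.34226.
RR = 0.43965 / 0.34226 = 1.28453
The risk among the exposed is 1.28 times that among the unexposed.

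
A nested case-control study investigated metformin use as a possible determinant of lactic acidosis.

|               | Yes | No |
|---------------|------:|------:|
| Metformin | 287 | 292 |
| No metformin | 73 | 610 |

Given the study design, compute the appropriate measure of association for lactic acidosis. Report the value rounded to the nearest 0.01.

Cells: a = 287, b = 292, c = 73, d = 610.
This is a nested case-control study: participants were sampled on outcome status, so risks in the source population cannot be estimated directly — relative risk is not valid here. The odds ratio is the appropriate measure.
OR = (a·d)/(b·c) = (287 × 610) / (292 × 73) = 175070 / 21316 = 8.21308

8.21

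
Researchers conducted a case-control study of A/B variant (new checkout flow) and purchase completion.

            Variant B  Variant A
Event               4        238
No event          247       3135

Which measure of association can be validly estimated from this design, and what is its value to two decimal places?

Reading the table with exposure as columns: a = 4 (Variant B, case), b = 247 (Variant B, non-case), c = 238 (Variant A, case), d = 3135.
This is a case-control study: participants were sampled on outcome status, so risks in the source population cannot be estimated directly — relative risk is not valid here. The odds ratio is the appropriate measure.
OR = (a·d)/(b·c) = (4 × 3135) / (247 × 238) = 12540 / 58786 = 0.21332

0.21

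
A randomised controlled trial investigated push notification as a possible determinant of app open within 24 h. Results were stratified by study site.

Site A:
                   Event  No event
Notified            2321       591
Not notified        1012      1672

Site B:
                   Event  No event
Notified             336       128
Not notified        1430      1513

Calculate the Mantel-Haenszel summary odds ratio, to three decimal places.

OR_MH = Σ(aᵢdᵢ/nᵢ) / Σ(bᵢcᵢ/nᵢ), where nᵢ is the stratum total.
Stratum 1 (Site A): n = 5596; a·d/n = 2321·1672/5596 = 693.4796; b·c/n = 591·1012/5596 = 106.8785
Stratum 2 (Site B): n = 3407; a·d/n = 336·1513/3407 = 149.2128; b·c/n = 128·1430/3407 = 53.7247
OR_MH = (693.4796 + 149.2128) / (106.8785 + 53.7247) = 842.6924 / 160.6032 = 5.24705

5.247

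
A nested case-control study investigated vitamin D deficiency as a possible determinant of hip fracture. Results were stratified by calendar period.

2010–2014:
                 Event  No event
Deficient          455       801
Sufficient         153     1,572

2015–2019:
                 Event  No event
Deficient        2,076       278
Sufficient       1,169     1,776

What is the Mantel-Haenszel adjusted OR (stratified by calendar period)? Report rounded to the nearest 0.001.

OR_MH = Σ(aᵢdᵢ/nᵢ) / Σ(bᵢcᵢ/nᵢ), where nᵢ is the stratum total.
Stratum 1 (2010–2014): n = 2981; a·d/n = 455·1572/2981 = 239.9396; b·c/n = 801·153/2981 = 41.1114
Stratum 2 (2015–2019): n = 5299; a·d/n = 2076·1776/5299 = 695.7871; b·c/n = 278·1169/5299 = 61.3289
OR_MH = (239.9396 + 695.7871) / (41.1114 + 61.3289) = 935.7267 / 102.4403 = 9.13436

9.134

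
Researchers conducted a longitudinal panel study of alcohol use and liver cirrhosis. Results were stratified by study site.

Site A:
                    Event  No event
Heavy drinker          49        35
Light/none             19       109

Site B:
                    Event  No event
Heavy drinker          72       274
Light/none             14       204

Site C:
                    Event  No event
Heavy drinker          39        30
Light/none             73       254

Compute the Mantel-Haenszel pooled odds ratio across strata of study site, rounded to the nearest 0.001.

4.929

OR_MH = Σ(aᵢdᵢ/nᵢ) / Σ(bᵢcᵢ/nᵢ), where nᵢ is the stratum total.
Stratum 1 (Site A): n = 212; a·d/n = 49·109/212 = 25.1934; b·c/n = 35·19/212 = 3.1368
Stratum 2 (Site B): n = 564; a·d/n = 72·204/564 = 26.0426; b·c/n = 274·14/564 = 6.8014
Stratum 3 (Site C): n = 396; a·d/n = 39·254/396 = 25.0152; b·c/n = 30·73/396 = 5.5303
OR_MH = (25.1934 + 26.0426 + 25.0152) / (3.1368 + 6.8014 + 5.5303) = 76.2511 / 15.4685 = 4.92944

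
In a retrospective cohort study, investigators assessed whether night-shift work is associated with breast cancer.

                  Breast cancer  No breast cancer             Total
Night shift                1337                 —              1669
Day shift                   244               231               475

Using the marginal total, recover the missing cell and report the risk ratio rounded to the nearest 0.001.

1.559

The missing cell is in the exposed row: 1669 − 1337 = 332.
So a = 1337, b = 332, c = 244, d = 231.
RR = [a/(a+b)] / [c/(c+d)] = (1337/1669) / (244/475) = 0.80108/0.51368 = 1.55948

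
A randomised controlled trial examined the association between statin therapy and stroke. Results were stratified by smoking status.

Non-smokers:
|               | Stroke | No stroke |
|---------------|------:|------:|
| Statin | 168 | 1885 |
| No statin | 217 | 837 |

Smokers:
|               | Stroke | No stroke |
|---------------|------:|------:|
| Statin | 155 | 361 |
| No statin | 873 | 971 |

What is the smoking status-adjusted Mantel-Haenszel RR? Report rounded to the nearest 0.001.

0.533

RR_MH = Σ(aᵢ·n₀ᵢ/nᵢ) / Σ(cᵢ·n₁ᵢ/nᵢ), with n₁ᵢ = aᵢ+bᵢ (exposed), n₀ᵢ = cᵢ+dᵢ (unexposed), nᵢ = n₁ᵢ+n₀ᵢ.
Stratum 1 (Non-smokers): n₁ = 2053, n₀ = 1054, n = 3107; a·n₀/n = 168·1054/3107 = 56.9913; c·n₁/n = 217·2053/3107 = 143.3862
Stratum 2 (Smokers): n₁ = 516, n₀ = 1844, n = 2360; a·n₀/n = 155·1844/2360 = 121.1102; c·n₁/n = 873·516/2360 = 190.8763
RR_MH = (56.9913 + 121.1102) / (143.3862 + 190.8763) = 178.1015 / 334.2625 = 0.53282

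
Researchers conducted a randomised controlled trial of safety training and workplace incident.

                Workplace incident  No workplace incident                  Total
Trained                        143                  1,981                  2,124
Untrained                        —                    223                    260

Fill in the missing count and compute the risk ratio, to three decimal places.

0.473

The missing cell is in the unexposed row: 260 − 223 = 37.
So a = 143, b = 1981, c = 37, d = 223.
RR = [a/(a+b)] / [c/(c+d)] = (143/2124) / (37/260) = 0.06733/0.14231 = 0.47310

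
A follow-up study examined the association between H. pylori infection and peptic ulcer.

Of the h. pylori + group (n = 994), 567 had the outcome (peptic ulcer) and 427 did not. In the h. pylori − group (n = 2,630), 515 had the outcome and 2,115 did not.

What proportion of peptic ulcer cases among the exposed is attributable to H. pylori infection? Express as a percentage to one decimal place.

From the description: a = 567, b = 427, c = 515, d = 2115.
Risk in exposed = 567/994 = 0.57042; risk in unexposed = 515/2630 = 0.19582.
RR = 0.57042/0.19582 = 2.91303
AR% = (RR − 1)/RR × 100 = (2.91303 − 1)/2.91303 × 100 = 65.6715%

65.7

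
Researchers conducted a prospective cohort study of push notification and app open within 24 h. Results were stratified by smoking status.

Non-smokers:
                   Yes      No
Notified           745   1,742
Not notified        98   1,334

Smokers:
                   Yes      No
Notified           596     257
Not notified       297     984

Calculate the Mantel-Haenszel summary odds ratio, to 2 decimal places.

6.66

OR_MH = Σ(aᵢdᵢ/nᵢ) / Σ(bᵢcᵢ/nᵢ), where nᵢ is the stratum total.
Stratum 1 (Non-smokers): n = 3919; a·d/n = 745·1334/3919 = 253.5928; b·c/n = 1742·98/3919 = 43.5611
Stratum 2 (Smokers): n = 2134; a·d/n = 596·984/2134 = 274.8191; b·c/n = 257·297/2134 = 35.7680
OR_MH = (253.5928 + 274.8191) / (43.5611 + 35.7680) = 528.4119 / 79.3292 = 6.66100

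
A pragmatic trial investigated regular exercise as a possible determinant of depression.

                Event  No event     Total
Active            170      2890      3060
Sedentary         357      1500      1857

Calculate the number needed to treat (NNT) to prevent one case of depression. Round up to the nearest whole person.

8

Risk in treated group = 170/3060 = 0.05556; risk in control = 357/1857 = 0.19225.
Absolute risk reduction = 0.19225 − 0.05556 = 0.13669
NNT = 1 / ARR = 1 / 0.13669 = 7.316 → round up → 8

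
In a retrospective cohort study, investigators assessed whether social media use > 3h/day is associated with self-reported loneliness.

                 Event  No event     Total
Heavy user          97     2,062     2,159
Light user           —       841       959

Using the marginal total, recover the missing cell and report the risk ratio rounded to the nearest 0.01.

0.37

The missing cell is in the unexposed row: 959 − 841 = 118.
So a = 97, b = 2062, c = 118, d = 841.
RR = [a/(a+b)] / [c/(c+d)] = (97/2159) / (118/959) = 0.04493/0.12304 = 0.36514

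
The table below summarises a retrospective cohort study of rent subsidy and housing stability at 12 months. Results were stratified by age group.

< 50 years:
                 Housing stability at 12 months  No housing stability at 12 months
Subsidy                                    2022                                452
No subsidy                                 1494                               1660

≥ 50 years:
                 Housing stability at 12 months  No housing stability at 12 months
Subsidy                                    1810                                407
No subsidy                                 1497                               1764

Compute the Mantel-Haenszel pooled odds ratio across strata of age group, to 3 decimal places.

OR_MH = Σ(aᵢdᵢ/nᵢ) / Σ(bᵢcᵢ/nᵢ), where nᵢ is the stratum total.
Stratum 1 (< 50 years): n = 5628; a·d/n = 2022·1660/5628 = 596.3966; b·c/n = 452·1494/5628 = 119.9872
Stratum 2 (≥ 50 years): n = 5478; a·d/n = 1810·1764/5478 = 582.8478; b·c/n = 407·1497/5478 = 111.2229
OR_MH = (596.3966 + 582.8478) / (119.9872 + 111.2229) = 1179.2443 / 231.2101 = 5.10032

5.100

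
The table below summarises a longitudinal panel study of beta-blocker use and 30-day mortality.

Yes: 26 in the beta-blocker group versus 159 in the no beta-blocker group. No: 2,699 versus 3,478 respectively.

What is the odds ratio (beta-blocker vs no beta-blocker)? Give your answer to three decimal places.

0.211

From the description: a = 26, b = 2699, c = 159, d = 3478.
OR = (a·d)/(b·c) = (26 × 3478) / (2699 × 159) = 90428 / 429141 = 0.21072
Exposure is associated with lower odds of 30-day mortality (OR = 0.21 < 1).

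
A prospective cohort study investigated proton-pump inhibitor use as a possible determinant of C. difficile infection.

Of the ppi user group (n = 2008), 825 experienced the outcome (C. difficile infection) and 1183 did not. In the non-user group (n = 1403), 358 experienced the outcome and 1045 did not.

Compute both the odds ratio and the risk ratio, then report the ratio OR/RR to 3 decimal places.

From the description: a = 825, b = 1183, c = 358, d = 1045.
OR = (825·1045)/(1183·358) = 862125/423514 = 2.03565
Risk in exposed = 825/2008 = 0.41086; risk in unexposed = 358/1403 = 0.25517; RR = 1.61014
OR/RR = 2.03565 / 1.61014 = 1.26426
The outcome is not rare, so the OR lies further from 1 than the RR.

1.264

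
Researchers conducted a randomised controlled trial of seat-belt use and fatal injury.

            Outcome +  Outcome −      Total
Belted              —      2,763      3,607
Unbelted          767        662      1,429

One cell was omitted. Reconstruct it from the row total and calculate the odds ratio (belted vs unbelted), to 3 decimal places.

0.264

The missing cell is in the exposed row: 3607 − 2763 = 844.
So a = 844, b = 2763, c = 767, d = 662.
OR = (a·d)/(b·c) = (844 × 662) / (2763 × 767) = 558728 / 2119221 = 0.26365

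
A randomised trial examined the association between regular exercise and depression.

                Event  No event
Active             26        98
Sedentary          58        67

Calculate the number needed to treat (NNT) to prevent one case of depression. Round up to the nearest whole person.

Risk in treated group = 26/124 = 0.20968; risk in control = 58/125 = 0.46400.
Absolute risk reduction = 0.46400 − 0.20968 = 0.25432
NNT = 1 / ARR = 1 / 0.25432 = 3.932 → round up → 4

4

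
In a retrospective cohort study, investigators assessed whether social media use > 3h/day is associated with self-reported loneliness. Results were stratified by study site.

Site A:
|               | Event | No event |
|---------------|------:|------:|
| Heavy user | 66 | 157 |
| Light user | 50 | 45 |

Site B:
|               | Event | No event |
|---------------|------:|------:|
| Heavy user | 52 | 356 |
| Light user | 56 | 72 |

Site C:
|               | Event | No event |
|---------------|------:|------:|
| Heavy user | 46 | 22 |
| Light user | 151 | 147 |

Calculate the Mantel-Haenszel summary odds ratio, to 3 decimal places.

0.490

OR_MH = Σ(aᵢdᵢ/nᵢ) / Σ(bᵢcᵢ/nᵢ), where nᵢ is the stratum total.
Stratum 1 (Site A): n = 318; a·d/n = 66·45/318 = 9.3396; b·c/n = 157·50/318 = 24.6855
Stratum 2 (Site B): n = 536; a·d/n = 52·72/536 = 6.9851; b·c/n = 356·56/536 = 37.1940
Stratum 3 (Site C): n = 366; a·d/n = 46·147/366 = 18.4754; b·c/n = 22·151/366 = 9.0765
OR_MH = (9.3396 + 6.9851 + 18.4754) / (24.6855 + 37.1940 + 9.0765) = 34.8001 / 70.9561 = 0.49045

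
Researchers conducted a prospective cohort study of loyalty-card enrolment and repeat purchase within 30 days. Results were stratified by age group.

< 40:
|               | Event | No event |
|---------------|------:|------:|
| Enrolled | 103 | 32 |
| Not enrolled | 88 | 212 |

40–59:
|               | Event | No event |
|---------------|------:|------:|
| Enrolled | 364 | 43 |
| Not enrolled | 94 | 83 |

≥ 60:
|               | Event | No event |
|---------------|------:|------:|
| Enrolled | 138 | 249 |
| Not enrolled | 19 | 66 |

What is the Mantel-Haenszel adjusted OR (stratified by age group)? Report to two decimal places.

OR_MH = Σ(aᵢdᵢ/nᵢ) / Σ(bᵢcᵢ/nᵢ), where nᵢ is the stratum total.
Stratum 1 (< 40): n = 435; a·d/n = 103·212/435 = 50.1977; b·c/n = 32·88/435 = 6.4736
Stratum 2 (40–59): n = 584; a·d/n = 364·83/584 = 51.7329; b·c/n = 43·94/584 = 6.9212
Stratum 3 (≥ 60): n = 472; a·d/n = 138·66/472 = 19.2966; b·c/n = 249·19/472 = 10.0233
OR_MH = (50.1977 + 51.7329 + 19.2966) / (6.4736 + 6.9212 + 10.0233) = 121.2272 / 23.4181 = 5.17664

5.18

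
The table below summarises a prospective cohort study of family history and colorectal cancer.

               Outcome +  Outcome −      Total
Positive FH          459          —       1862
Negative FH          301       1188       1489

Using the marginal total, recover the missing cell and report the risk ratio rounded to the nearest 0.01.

The missing cell is in the exposed row: 1862 − 459 = 1403.
So a = 459, b = 1403, c = 301, d = 1188.
RR = [a/(a+b)] / [c/(c+d)] = (459/1862) / (301/1489) = 0.24651/0.20215 = 1.21944

1.22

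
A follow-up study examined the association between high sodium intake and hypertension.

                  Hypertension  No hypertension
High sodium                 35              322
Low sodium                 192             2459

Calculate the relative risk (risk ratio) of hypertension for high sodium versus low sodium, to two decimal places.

Cells: a = 35, b = 322, c = 192, d = 2459.
Risk in exposed = 35/357 = 0.09804; risk in unexposed = 192/2651 = 0.07243.
RR = 0.09804 / 0.07243 = 1.35366
The risk among the exposed is 1.35 times that among the unexposed.

1.35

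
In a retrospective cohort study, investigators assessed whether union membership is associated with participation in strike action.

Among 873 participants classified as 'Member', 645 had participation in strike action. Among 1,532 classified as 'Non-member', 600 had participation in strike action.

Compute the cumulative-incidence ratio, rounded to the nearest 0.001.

1.886

From the description: a = 645, b = 228, c = 600, d = 932.
Risk in exposed = 645/873 = 0.73883; risk in unexposed = 600/1532 = 0.39164.
RR = 0.73883 / 0.39164 = 1.88648
The risk among the exposed is 1.89 times that among the unexposed.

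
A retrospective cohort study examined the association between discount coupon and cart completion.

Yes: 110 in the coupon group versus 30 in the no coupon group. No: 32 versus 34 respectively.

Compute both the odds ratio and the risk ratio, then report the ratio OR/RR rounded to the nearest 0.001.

2.357

From the description: a = 110, b = 32, c = 30, d = 34.
OR = (110·34)/(32·30) = 3740/960 = 3.89583
Risk in exposed = 110/142 = 0.77465; risk in unexposed = 30/64 = 0.46875; RR = 1.65258
OR/RR = 3.89583 / 1.65258 = 2.35742
The outcome is not rare, so the OR lies further from 1 than the RR.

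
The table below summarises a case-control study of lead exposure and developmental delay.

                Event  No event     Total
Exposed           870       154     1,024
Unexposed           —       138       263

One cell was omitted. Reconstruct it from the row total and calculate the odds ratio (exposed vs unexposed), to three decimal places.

6.237

The missing cell is in the unexposed row: 263 − 138 = 125.
So a = 870, b = 154, c = 125, d = 138.
OR = (a·d)/(b·c) = (870 × 138) / (154 × 125) = 120060 / 19250 = 6.23688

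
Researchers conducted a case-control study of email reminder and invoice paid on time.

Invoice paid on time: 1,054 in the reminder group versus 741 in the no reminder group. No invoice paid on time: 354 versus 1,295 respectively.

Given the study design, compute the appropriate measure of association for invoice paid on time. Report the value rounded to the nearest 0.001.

5.203

From the description: a = 1054, b = 354, c = 741, d = 1295.
This is a case-control study: participants were sampled on outcome status, so risks in the source population cannot be estimated directly — relative risk is not valid here. The odds ratio is the appropriate measure.
OR = (a·d)/(b·c) = (1054 × 1295) / (354 × 741) = 1364930 / 262314 = 5.20342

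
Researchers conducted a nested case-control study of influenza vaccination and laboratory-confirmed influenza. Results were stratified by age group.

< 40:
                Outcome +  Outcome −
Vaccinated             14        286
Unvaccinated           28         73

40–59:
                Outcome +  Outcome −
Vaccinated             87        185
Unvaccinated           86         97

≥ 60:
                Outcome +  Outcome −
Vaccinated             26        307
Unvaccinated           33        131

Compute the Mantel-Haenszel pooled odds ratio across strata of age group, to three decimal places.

0.371

OR_MH = Σ(aᵢdᵢ/nᵢ) / Σ(bᵢcᵢ/nᵢ), where nᵢ is the stratum total.
Stratum 1 (< 40): n = 401; a·d/n = 14·73/401 = 2.5486; b·c/n = 286·28/401 = 19.9701
Stratum 2 (40–59): n = 455; a·d/n = 87·97/455 = 18.5473; b·c/n = 185·86/455 = 34.9670
Stratum 3 (≥ 60): n = 497; a·d/n = 26·131/497 = 6.8531; b·c/n = 307·33/497 = 20.3843
OR_MH = (2.5486 + 18.5473 + 6.8531) / (19.9701 + 34.9670 + 20.3843) = 27.9490 / 75.3214 = 0.37106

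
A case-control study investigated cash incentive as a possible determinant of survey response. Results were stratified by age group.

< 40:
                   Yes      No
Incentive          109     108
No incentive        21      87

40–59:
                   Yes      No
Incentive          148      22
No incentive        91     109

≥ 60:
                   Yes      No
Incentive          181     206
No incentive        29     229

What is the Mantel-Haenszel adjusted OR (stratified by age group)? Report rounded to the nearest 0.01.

6.33

OR_MH = Σ(aᵢdᵢ/nᵢ) / Σ(bᵢcᵢ/nᵢ), where nᵢ is the stratum total.
Stratum 1 (< 40): n = 325; a·d/n = 109·87/325 = 29.1785; b·c/n = 108·21/325 = 6.9785
Stratum 2 (40–59): n = 370; a·d/n = 148·109/370 = 43.6000; b·c/n = 22·91/370 = 5.4108
Stratum 3 (≥ 60): n = 645; a·d/n = 181·229/645 = 64.2620; b·c/n = 206·29/645 = 9.2620
OR_MH = (29.1785 + 43.6000 + 64.2620) / (6.9785 + 5.4108 + 9.2620) = 137.0405 / 21.6513 = 6.32944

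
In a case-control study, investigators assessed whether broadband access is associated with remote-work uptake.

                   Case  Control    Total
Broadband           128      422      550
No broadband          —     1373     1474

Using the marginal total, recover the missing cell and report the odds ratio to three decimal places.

The missing cell is in the unexposed row: 1474 − 1373 = 101.
So a = 128, b = 422, c = 101, d = 1373.
OR = (a·d)/(b·c) = (128 × 1373) / (422 × 101) = 175744 / 42622 = 4.12332

4.123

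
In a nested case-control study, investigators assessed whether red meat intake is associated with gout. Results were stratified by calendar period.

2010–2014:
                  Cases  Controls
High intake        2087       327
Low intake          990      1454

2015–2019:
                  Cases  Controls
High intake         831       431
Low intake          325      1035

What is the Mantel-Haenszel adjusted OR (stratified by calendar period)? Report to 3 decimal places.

OR_MH = Σ(aᵢdᵢ/nᵢ) / Σ(bᵢcᵢ/nᵢ), where nᵢ is the stratum total.
Stratum 1 (2010–2014): n = 4858; a·d/n = 2087·1454/4858 = 624.6394; b·c/n = 327·990/4858 = 66.6385
Stratum 2 (2015–2019): n = 2622; a·d/n = 831·1035/2622 = 328.0263; b·c/n = 431·325/2622 = 53.4230
OR_MH = (624.6394 + 328.0263) / (66.6385 + 53.4230) = 952.6657 / 120.0615 = 7.93481

7.935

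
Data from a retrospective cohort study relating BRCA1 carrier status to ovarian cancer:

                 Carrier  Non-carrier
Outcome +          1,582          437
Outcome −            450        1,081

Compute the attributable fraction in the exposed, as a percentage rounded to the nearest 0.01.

63.02

Reading the table with exposure as columns: a = 1582 (Carrier, case), b = 450 (Carrier, non-case), c = 437 (Non-carrier, case), d = 1081.
Risk in exposed = 1582/2032 = 0.77854; risk in unexposed = 437/1518 = 0.28788.
RR = 0.77854/0.28788 = 2.70441
AR% = (RR − 1)/RR × 100 = (2.70441 − 1)/2.70441 × 100 = 63.0234%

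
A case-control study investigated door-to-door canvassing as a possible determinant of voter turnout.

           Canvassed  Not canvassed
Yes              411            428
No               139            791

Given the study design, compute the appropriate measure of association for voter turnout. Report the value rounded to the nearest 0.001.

Reading the table with exposure as columns: a = 411 (Canvassed, case), b = 139 (Canvassed, non-case), c = 428 (Not canvassed, case), d = 791.
This is a case-control study: participants were sampled on outcome status, so risks in the source population cannot be estimated directly — relative risk is not valid here. The odds ratio is the appropriate measure.
OR = (a·d)/(b·c) = (411 × 791) / (139 × 428) = 325101 / 59492 = 5.46462

5.465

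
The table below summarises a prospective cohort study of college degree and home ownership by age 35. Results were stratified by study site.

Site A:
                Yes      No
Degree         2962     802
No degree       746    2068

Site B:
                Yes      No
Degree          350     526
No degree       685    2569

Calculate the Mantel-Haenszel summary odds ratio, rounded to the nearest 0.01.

6.45

OR_MH = Σ(aᵢdᵢ/nᵢ) / Σ(bᵢcᵢ/nᵢ), where nᵢ is the stratum total.
Stratum 1 (Site A): n = 6578; a·d/n = 2962·2068/6578 = 931.1973; b·c/n = 802·746/6578 = 90.9535
Stratum 2 (Site B): n = 4130; a·d/n = 350·2569/4130 = 217.7119; b·c/n = 526·685/4130 = 87.2421
OR_MH = (931.1973 + 217.7119) / (90.9535 + 87.2421) = 1148.9092 / 178.1956 = 6.44746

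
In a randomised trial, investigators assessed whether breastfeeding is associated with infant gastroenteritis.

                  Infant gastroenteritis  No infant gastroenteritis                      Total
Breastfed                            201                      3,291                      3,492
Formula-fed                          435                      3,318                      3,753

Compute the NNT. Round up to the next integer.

18

Risk in treated group = 201/3492 = 0.05756; risk in control = 435/3753 = 0.11591.
Absolute risk reduction = 0.11591 − 0.05756 = 0.05835
NNT = 1 / ARR = 1 / 0.05835 = 17.139 → round up → 18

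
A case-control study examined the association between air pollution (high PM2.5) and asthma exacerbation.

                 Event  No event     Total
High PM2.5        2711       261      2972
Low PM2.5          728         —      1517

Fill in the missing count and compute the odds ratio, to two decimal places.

11.26

The missing cell is in the unexposed row: 1517 − 728 = 789.
So a = 2711, b = 261, c = 728, d = 789.
OR = (a·d)/(b·c) = (2711 × 789) / (261 × 728) = 2138979 / 190008 = 11.25731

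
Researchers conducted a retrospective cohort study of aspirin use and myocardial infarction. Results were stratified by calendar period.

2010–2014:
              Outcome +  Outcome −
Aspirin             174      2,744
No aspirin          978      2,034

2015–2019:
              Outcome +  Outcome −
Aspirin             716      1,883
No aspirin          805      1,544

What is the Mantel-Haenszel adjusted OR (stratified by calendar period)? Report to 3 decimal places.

OR_MH = Σ(aᵢdᵢ/nᵢ) / Σ(bᵢcᵢ/nᵢ), where nᵢ is the stratum total.
Stratum 1 (2010–2014): n = 5930; a·d/n = 174·2034/5930 = 59.6823; b·c/n = 2744·978/5930 = 452.5518
Stratum 2 (2015–2019): n = 4948; a·d/n = 716·1544/4948 = 223.4244; b·c/n = 1883·805/4948 = 306.3490
OR_MH = (59.6823 + 223.4244) / (452.5518 + 306.3490) = 283.1067 / 758.9008 = 0.37305

0.373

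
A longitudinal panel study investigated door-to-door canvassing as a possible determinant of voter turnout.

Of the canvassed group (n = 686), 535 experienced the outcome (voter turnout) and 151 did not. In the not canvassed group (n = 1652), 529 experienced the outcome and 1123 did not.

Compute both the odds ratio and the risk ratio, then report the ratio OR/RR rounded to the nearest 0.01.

3.09

From the description: a = 535, b = 151, c = 529, d = 1123.
OR = (535·1123)/(151·529) = 600805/79879 = 7.52144
Risk in exposed = 535/686 = 0.77988; risk in unexposed = 529/1652 = 0.32022; RR = 2.43548
OR/RR = 7.52144 / 2.43548 = 3.08828
The outcome is not rare, so the OR lies further from 1 than the RR.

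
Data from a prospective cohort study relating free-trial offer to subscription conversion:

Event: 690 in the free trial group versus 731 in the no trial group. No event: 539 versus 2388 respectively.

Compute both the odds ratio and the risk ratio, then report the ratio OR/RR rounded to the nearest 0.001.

1.746

From the description: a = 690, b = 539, c = 731, d = 2388.
OR = (690·2388)/(539·731) = 1647720/394009 = 4.18193
Risk in exposed = 690/1229 = 0.56143; risk in unexposed = 731/3119 = 0.23437; RR = 2.39549
OR/RR = 4.18193 / 2.39549 = 1.74575
The outcome is not rare, so the OR lies further from 1 than the RR.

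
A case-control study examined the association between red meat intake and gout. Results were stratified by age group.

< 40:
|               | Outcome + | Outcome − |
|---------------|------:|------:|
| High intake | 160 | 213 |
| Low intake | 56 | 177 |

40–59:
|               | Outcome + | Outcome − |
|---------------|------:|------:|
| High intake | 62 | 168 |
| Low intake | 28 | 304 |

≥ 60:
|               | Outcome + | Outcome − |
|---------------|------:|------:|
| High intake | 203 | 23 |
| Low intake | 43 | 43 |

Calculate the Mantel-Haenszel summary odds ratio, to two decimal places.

OR_MH = Σ(aᵢdᵢ/nᵢ) / Σ(bᵢcᵢ/nᵢ), where nᵢ is the stratum total.
Stratum 1 (< 40): n = 606; a·d/n = 160·177/606 = 46.7327; b·c/n = 213·56/606 = 19.6832
Stratum 2 (40–59): n = 562; a·d/n = 62·304/562 = 33.5374; b·c/n = 168·28/562 = 8.3701
Stratum 3 (≥ 60): n = 312; a·d/n = 203·43/312 = 27.9776; b·c/n = 23·43/312 = 3.1699
OR_MH = (46.7327 + 33.5374 + 27.9776) / (19.6832 + 8.3701 + 3.1699) = 108.2476 / 31.2231 = 3.46690

3.47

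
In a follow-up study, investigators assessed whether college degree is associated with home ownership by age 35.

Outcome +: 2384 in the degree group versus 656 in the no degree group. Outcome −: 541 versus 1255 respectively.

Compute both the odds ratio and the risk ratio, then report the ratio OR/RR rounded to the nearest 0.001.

From the description: a = 2384, b = 541, c = 656, d = 1255.
OR = (2384·1255)/(541·656) = 2991920/354896 = 8.43041
Risk in exposed = 2384/2925 = 0.81504; risk in unexposed = 656/1911 = 0.34328; RR = 2.37431
OR/RR = 8.43041 / 2.37431 = 3.55068
The outcome is not rare, so the OR lies further from 1 than the RR.

3.551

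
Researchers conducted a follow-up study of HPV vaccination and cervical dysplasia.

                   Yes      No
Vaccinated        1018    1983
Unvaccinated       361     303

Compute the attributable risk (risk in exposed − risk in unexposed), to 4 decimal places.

Cells: a = 1018, b = 1983, c = 361, d = 303.
Risk in exposed = 1018/3001 = 0.339220; risk in unexposed = 361/664 = 0.543675.
Risk difference = 0.339220 − 0.543675 = -0.204454

-0.2045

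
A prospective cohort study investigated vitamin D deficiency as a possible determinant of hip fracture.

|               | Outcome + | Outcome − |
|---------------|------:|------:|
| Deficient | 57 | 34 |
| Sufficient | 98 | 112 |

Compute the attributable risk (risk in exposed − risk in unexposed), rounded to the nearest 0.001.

Cells: a = 57, b = 34, c = 98, d = 112.
Risk in exposed = 57/91 = 0.626374; risk in unexposed = 98/210 = 0.466667.
Risk difference = 0.626374 − 0.466667 = 0.159707

0.160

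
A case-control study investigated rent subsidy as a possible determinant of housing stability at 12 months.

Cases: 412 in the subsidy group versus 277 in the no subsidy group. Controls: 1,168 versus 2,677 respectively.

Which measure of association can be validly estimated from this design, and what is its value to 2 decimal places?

3.41

From the description: a = 412, b = 1168, c = 277, d = 2677.
This is a case-control study: participants were sampled on outcome status, so risks in the source population cannot be estimated directly — relative risk is not valid here. The odds ratio is the appropriate measure.
OR = (a·d)/(b·c) = (412 × 2677) / (1168 × 277) = 1102924 / 323536 = 3.40897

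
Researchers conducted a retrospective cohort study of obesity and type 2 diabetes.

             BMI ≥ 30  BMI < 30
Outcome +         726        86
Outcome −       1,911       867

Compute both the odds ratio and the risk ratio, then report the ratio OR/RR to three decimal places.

Reading the table with exposure as columns: a = 726 (BMI ≥ 30, case), b = 1911 (BMI ≥ 30, non-case), c = 86 (BMI < 30, case), d = 867.
OR = (726·867)/(1911·86) = 629442/164346 = 3.82998
Risk in exposed = 726/2637 = 0.27531; risk in unexposed = 86/953 = 0.09024; RR = 3.05085
OR/RR = 3.82998 / 3.05085 = 1.25538
The outcome is not rare, so the OR lies further from 1 than the RR.

1.255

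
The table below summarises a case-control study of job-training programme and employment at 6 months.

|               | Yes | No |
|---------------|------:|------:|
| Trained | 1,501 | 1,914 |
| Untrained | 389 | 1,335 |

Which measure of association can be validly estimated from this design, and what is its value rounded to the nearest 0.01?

Cells: a = 1501, b = 1914, c = 389, d = 1335.
This is a case-control study: participants were sampled on outcome status, so risks in the source population cannot be estimated directly — relative risk is not valid here. The odds ratio is the appropriate measure.
OR = (a·d)/(b·c) = (1501 × 1335) / (1914 × 389) = 2003835 / 744546 = 2.69135

2.69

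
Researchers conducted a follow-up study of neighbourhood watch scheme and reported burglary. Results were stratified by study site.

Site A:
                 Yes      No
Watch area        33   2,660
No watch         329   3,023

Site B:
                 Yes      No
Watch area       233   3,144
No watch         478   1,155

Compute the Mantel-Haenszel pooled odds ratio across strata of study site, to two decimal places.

0.16

OR_MH = Σ(aᵢdᵢ/nᵢ) / Σ(bᵢcᵢ/nᵢ), where nᵢ is the stratum total.
Stratum 1 (Site A): n = 6045; a·d/n = 33·3023/6045 = 16.5027; b·c/n = 2660·329/6045 = 144.7709
Stratum 2 (Site B): n = 5010; a·d/n = 233·1155/5010 = 53.7156; b·c/n = 3144·478/5010 = 299.9665
OR_MH = (16.5027 + 53.7156) / (144.7709 + 299.9665) = 70.2183 / 444.7374 = 0.15789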